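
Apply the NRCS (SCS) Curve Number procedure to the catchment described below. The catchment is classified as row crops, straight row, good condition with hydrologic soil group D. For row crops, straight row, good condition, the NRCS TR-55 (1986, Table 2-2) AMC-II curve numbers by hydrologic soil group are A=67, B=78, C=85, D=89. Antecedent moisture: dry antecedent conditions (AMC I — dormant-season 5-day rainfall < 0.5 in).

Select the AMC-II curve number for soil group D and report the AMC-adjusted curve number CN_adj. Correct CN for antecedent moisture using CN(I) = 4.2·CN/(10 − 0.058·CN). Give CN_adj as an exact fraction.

NRCS table: row crops, straight row, good condition, soil group D → CN(II) = 89
Dry (AMC I): CN(I) = 4.2·89/(10 − 0.058·89) = (1869/5)/(2419/500) = 186900/2419 ≈ 77.263

CN_adj = 186900/2419 ≈ 77.263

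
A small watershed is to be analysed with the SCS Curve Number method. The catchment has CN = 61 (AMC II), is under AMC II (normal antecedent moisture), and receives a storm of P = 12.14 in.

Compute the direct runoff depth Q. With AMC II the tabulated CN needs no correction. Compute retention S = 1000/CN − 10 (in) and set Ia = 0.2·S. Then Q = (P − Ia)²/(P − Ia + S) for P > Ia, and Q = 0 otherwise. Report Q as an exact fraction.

Q = 1097398129/160512350 in ≈ 6.837 in

AMC II — tabulated CN = 61 applies directly.
S = 1000/61 − 10 = 390/61 in ≈ 6.393 in
Initial abstraction Ia = S/5 = (390/61)/5 = 78/61 ≈ 1.279 in
Excess rainfall: 12.140 − 1.279 = 10.861 in; P > Ia so Q > 0
Q = (33127/3050)²/((33127/3050) + 390/61) = (1097398129/9302500)/(52627/3050) = 1097398129/160512350 in ≈ 6.837 in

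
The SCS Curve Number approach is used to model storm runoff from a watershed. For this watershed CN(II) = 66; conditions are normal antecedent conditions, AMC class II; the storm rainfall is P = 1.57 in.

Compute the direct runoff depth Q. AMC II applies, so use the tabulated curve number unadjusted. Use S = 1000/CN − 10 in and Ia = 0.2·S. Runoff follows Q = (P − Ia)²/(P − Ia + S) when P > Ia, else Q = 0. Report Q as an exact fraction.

CN(II) = 66; AMC II needs no correction.
S = 1000/66 − 10 = 170/33 in ≈ 5.152 in
Ia = 0.2S: 0.2·5.152 = 1.030 in (exactly 34/33)
Since P=1.570 > Ia=1.030: effective rainfall P−Ia = 1781/3300 in
Runoff Q = (P−Ia)²/(P−Ia+S) = (0.540)²/(0.540+5.152) = 3171961/61977300 ≈ 0.051 in

Q = 3171961/61977300 in ≈ 0.051 in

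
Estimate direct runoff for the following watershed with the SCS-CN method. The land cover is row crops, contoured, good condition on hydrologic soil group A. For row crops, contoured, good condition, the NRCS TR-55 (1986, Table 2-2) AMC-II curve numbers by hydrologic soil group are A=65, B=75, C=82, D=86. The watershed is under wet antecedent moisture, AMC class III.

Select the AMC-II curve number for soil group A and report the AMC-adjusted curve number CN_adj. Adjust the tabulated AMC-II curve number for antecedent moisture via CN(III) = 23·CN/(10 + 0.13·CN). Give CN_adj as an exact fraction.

CN_adj = 29900/369 ≈ 81.030

NRCS table: row crops, contoured, good condition, soil group A → CN(II) = 65
CN(III) from CN(II)=65: (23·65)/(10 + 0.13·65) = 29900/369 ≈ 81.030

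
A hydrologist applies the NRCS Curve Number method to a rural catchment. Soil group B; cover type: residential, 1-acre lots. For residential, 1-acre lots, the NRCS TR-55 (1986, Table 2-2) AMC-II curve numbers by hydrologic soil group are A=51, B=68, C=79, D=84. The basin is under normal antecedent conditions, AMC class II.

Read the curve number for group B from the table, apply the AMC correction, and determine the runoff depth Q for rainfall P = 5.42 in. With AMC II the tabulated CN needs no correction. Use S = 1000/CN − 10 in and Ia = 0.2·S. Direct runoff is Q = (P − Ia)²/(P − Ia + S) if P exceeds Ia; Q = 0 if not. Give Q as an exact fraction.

NRCS table: residential, 1-acre lots, soil group B → CN(II) = 68
Average conditions: CN = 68 (no AMC adjustment).
Retention S: 1000/CN − 10 with CN=68.000 → S = 80/17 ≈ 4.706 in
Initial abstraction Ia = S/5 = (80/17)/5 = 16/17 ≈ 0.941 in
P − Ia = 5.420 − 0.941 = 3807/850 ≈ 4.479 in (> 0, runoff occurs)
Runoff Q = (P−Ia)²/(P−Ia+S) = (4.479)²/(4.479+4.706) = 14493249/6635950 ≈ 2.184 in

Q = 14493249/6635950 in ≈ 2.184 in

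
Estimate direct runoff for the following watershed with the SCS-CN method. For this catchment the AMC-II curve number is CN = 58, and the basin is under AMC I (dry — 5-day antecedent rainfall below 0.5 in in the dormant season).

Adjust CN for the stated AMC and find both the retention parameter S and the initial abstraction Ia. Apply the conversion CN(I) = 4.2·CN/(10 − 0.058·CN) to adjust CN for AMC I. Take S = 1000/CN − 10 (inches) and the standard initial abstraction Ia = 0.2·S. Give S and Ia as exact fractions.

S = 500/29 in ≈ 17.241 in; Ia = 100/29 in ≈ 3.448 in

Adjust CN=58 to AMC I: 4.2·58/(10 − 0.058·58) → (1218/5) ÷ (1659/250) = 2900/79 ≈ 36.709
S = 1000/(2900/79) − 10 = 500/29 in ≈ 17.241 in
Ia = 0.2·(500/29) = 100/29 in ≈ 3.448 in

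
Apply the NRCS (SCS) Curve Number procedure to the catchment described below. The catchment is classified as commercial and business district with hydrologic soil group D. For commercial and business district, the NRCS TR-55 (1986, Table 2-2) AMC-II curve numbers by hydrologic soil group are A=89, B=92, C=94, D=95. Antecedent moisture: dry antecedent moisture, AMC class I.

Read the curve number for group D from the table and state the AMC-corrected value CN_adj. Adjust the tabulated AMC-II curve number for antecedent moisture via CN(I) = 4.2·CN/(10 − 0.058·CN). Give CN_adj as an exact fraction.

NRCS table: commercial and business district, soil group D → CN(II) = 95
Dry (AMC I): CN(I) = 4.2·95/(10 − 0.058·95) = 399/(449/100) = 39900/449 ≈ 88.864

CN_adj = 39900/449 ≈ 88.864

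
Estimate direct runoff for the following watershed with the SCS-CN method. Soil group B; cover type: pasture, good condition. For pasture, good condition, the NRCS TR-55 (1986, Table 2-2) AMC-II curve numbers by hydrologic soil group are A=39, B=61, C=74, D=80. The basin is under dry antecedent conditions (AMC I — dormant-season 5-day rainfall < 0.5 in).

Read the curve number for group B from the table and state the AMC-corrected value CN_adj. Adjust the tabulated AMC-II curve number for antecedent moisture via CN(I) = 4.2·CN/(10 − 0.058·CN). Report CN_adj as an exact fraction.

NRCS table: pasture, good condition, soil group B → CN(II) = 61
Dry (AMC I): CN(I) = 4.2·61/(10 − 0.058·61) = (1281/5)/(3231/500) = 42700/1077 ≈ 39.647

CN_adj = 42700/1077 ≈ 39.647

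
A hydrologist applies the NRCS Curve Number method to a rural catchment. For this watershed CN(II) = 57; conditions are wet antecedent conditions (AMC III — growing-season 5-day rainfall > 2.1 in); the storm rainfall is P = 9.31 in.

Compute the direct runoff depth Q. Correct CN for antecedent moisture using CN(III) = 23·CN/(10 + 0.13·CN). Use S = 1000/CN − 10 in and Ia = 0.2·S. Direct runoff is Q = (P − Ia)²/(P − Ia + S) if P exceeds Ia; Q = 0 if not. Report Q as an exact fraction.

Wet (AMC III): CN(III) = 23·57/(10 + 0.13·57) = 1311/(1741/100) = 131100/1741 ≈ 75.302
Retention S: 1000/CN − 10 with CN=75.302 → S = 4300/1311 ≈ 3.280 in
Ia = 0.2·(4300/1311) = 860/1311 in ≈ 0.656 in
Excess rainfall: 9.310 − 0.656 = 8.654 in; P > Ia so Q > 0
Q = (1134541/131100)²/((1134541/131100) + 4300/1311) = (1287183280681/17187210000)/(1564541/131100) = 1287183280681/205111325100 in ≈ 6.276 in

Q = 1287183280681/205111325100 in ≈ 6.276 in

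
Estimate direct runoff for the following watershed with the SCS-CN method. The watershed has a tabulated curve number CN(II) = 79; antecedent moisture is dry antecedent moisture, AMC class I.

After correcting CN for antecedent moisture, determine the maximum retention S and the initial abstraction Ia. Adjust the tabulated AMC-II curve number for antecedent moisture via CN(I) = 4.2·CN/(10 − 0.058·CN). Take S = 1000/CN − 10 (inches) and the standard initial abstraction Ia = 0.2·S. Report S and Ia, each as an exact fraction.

CN(I) from CN(II)=79: (4.2·79)/(10 − 0.058·79) = 7900/129 ≈ 61.240
S = 1000/(7900/129) − 10 = 500/79 in ≈ 6.329 in
Ia = 0.2S: 0.2·6.329 = 1.266 in (exactly 100/79)

S = 500/79 in ≈ 6.329 in; Ia = 100/79 in ≈ 1.266 in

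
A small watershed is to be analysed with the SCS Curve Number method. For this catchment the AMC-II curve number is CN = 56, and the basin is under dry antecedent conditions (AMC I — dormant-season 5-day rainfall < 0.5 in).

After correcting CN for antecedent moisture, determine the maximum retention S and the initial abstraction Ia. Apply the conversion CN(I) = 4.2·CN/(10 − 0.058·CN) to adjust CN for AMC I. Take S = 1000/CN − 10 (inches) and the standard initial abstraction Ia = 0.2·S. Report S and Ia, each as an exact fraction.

S = 2750/147 in ≈ 18.707 in; Ia = 550/147 in ≈ 3.741 in

CN(I) from CN(II)=56: (4.2·56)/(10 − 0.058·56) = 7350/211 ≈ 34.834
Retention S: 1000/CN − 10 with CN=34.834 → S = 2750/147 ≈ 18.707 in
Ia = 0.2S: 0.2·18.707 = 3.741 in (exactly 550/147)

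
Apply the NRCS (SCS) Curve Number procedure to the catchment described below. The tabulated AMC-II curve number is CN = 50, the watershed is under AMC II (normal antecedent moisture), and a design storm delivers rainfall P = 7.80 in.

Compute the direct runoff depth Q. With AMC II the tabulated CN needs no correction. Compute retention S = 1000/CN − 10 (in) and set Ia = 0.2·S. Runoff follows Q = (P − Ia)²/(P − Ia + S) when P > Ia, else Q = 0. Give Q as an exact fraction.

CN(II) = 50; AMC II needs no correction.
Retention S: 1000/CN − 10 with CN=50.000 → S = 10 ≈ 10.000 in
Ia = 0.2S: 0.2·10.000 = 2.000 in (exactly 2)
Excess rainfall: 7.800 − 2.000 = 5.800 in; P > Ia so Q > 0
Q = (29/5)²/((29/5) + 10) = (841/25)/(79/5) = 841/395 in ≈ 2.129 in

Q = 841/395 in ≈ 2.129 in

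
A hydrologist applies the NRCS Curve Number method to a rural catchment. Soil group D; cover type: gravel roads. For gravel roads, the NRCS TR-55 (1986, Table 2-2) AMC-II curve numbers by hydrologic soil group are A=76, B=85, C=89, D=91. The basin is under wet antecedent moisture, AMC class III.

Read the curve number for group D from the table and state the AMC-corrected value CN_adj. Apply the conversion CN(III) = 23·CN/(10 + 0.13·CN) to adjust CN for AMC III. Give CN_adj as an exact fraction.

NRCS table: gravel roads, soil group D → CN(II) = 91
CN(III) from CN(II)=91: (23·91)/(10 + 0.13·91) = 209300/2183 ≈ 95.877

CN_adj = 209300/2183 ≈ 95.877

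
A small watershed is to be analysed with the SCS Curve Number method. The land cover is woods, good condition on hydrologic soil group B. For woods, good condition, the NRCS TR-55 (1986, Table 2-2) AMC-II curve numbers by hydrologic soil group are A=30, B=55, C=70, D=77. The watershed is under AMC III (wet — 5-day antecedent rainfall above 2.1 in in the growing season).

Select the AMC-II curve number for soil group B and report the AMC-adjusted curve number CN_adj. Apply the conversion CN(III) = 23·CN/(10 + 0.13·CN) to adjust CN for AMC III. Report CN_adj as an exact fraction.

CN_adj = 25300/343 ≈ 73.761

NRCS table: woods, good condition, soil group B → CN(II) = 55
CN(III) from CN(II)=55: (23·55)/(10 + 0.13·55) = 25300/343 ≈ 73.761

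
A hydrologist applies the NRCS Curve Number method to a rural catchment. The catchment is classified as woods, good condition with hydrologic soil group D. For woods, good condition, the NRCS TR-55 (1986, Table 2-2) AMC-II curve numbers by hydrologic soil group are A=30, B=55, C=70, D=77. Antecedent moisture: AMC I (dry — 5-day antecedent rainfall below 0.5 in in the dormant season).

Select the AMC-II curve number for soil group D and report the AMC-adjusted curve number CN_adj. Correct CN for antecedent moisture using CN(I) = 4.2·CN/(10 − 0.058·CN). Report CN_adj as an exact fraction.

CN_adj = 161700/2767 ≈ 58.439

NRCS table: woods, good condition, soil group D → CN(II) = 77
Adjust CN=77 to AMC I: 4.2·77/(10 − 0.058·77) → (1617/5) ÷ (2767/500) = 161700/2767 ≈ 58.439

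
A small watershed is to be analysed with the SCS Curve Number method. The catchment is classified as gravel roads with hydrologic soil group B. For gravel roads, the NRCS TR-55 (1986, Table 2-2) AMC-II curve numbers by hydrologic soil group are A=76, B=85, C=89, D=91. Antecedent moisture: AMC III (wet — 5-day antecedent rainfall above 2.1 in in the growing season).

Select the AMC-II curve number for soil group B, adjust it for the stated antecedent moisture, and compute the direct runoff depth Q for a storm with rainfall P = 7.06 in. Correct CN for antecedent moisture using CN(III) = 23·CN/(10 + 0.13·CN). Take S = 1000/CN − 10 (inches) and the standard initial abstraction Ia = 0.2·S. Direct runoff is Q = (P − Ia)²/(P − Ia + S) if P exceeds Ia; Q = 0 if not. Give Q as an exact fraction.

Q = 18231210529/2932949650 in ≈ 6.216 in

NRCS table: gravel roads, soil group B → CN(II) = 85
Wet (AMC III): CN(III) = 23·85/(10 + 0.13·85) = 1955/(421/20) = 39100/421 ≈ 92.874
Retention S: 1000/CN − 10 with CN=92.874 → S = 300/391 ≈ 0.767 in
Initial abstraction Ia = S/5 = (300/391)/5 = 60/391 ≈ 0.153 in
Excess rainfall: 7.060 − 0.153 = 6.907 in; P > Ia so Q > 0
Q: (135023/19550)² ÷ (150023/19550) = 18231210529/2932949650 in (≈ 6.216 in)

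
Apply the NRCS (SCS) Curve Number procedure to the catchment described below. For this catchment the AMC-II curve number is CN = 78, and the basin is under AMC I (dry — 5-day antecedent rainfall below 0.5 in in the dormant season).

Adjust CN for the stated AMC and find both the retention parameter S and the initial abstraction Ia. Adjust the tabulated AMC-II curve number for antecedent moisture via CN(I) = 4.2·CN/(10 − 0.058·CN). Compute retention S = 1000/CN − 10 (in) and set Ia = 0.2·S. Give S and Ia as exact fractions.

S = 5500/819 in ≈ 6.716 in; Ia = 1100/819 in ≈ 1.343 in

Dry (AMC I): CN(I) = 4.2·78/(10 − 0.058·78) = (1638/5)/(1369/250) = 81900/1369 ≈ 59.825
S = 1000/(81900/1369) − 10 = 5500/819 in ≈ 6.716 in
Initial abstraction Ia = S/5 = (5500/819)/5 = 1100/819 ≈ 1.343 in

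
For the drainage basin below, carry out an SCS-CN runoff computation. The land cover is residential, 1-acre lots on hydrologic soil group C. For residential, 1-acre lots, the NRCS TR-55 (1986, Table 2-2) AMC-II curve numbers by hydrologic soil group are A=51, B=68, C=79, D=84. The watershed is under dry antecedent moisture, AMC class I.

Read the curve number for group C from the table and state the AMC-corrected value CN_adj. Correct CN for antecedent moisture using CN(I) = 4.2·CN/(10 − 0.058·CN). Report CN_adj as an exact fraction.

NRCS table: residential, 1-acre lots, soil group C → CN(II) = 79
Dry (AMC I): CN(I) = 4.2·79/(10 − 0.058·79) = (1659/5)/(2709/500) = 7900/129 ≈ 61.240

CN_adj = 7900/129 ≈ 61.240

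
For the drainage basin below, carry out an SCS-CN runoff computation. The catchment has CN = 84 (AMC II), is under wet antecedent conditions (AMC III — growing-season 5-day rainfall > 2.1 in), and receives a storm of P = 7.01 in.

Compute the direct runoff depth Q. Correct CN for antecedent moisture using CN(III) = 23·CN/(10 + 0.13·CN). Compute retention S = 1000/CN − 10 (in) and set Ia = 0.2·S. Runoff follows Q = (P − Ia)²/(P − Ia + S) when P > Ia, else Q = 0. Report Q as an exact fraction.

CN(III) from CN(II)=84: (23·84)/(10 + 0.13·84) = 48300/523 ≈ 92.352
Max retention: S = 1000/(48300/523) − 10 = 400/483 in (≈ 0.828 in)
Ia = 0.2S: 0.2·0.828 = 0.166 in (exactly 80/483)
Since P=7.010 > Ia=0.166: effective rainfall P−Ia = 330583/48300 in
Runoff Q = (P−Ia)²/(P−Ia+S) = (6.844)²/(6.844+0.828) = 109285119889/17899158900 ≈ 6.106 in

Q = 109285119889/17899158900 in ≈ 6.106 in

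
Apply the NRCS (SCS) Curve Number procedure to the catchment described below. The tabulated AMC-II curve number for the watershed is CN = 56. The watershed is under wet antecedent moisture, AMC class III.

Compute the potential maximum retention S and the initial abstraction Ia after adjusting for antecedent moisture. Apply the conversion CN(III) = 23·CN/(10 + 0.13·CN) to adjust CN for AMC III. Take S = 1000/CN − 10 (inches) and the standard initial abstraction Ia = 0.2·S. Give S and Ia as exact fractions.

S = 550/161 in ≈ 3.416 in; Ia = 110/161 in ≈ 0.683 in

Adjust CN=56 to AMC III: 23·56/(10 + 0.13·56) → 1288 ÷ (432/25) = 4025/54 ≈ 74.537
S = 1000/(4025/54) − 10 = 550/161 in ≈ 3.416 in
Ia = 0.2·(550/161) = 110/161 in ≈ 0.683 in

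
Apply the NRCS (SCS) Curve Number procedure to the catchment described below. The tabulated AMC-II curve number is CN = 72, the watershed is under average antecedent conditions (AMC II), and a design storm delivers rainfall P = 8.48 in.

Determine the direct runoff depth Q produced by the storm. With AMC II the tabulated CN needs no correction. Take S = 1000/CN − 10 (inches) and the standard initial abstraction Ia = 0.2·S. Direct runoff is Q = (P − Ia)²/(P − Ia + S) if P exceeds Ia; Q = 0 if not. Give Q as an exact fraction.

Q = 3003289/586800 in ≈ 5.118 in

Average conditions: CN = 72 (no AMC adjustment).
Max retention: S = 1000/72 − 10 = 35/9 in (≈ 3.889 in)
Ia = 0.2·(35/9) = 7/9 in ≈ 0.778 in
Excess rainfall: 8.480 − 0.778 = 7.702 in; P > Ia so Q > 0
Q = (1733/225)²/((1733/225) + 35/9) = (3003289/50625)/(2608/225) = 3003289/586800 in ≈ 5.118 in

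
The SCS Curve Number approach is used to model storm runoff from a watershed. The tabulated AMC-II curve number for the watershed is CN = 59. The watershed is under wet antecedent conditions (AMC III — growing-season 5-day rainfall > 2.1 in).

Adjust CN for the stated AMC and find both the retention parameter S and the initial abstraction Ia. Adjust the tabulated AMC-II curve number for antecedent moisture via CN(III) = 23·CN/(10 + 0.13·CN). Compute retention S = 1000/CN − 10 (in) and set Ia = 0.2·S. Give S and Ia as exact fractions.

S = 4100/1357 in ≈ 3.021 in; Ia = 820/1357 in ≈ 0.604 in

Wet (AMC III): CN(III) = 23·59/(10 + 0.13·59) = 1357/(1767/100) = 135700/1767 ≈ 76.797
S = 1000/(135700/1767) − 10 = 4100/1357 in ≈ 3.021 in
Ia = 0.2S: 0.2·3.021 = 0.604 in (exactly 820/1357)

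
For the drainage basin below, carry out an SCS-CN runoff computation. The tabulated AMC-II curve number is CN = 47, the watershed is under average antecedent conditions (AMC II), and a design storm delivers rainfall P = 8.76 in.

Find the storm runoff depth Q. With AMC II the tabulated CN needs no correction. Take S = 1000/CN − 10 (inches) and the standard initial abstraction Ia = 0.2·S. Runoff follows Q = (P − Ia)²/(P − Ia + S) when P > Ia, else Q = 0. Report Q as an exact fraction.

Q = 58415449/24549275 in ≈ 2.380 in

CN(II) = 47; AMC II needs no correction.
Retention S: 1000/CN − 10 with CN=47.000 → S = 530/47 ≈ 11.277 in
Initial abstraction Ia = S/5 = (530/47)/5 = 106/47 ≈ 2.255 in
P − Ia = 8.760 − 2.255 = 7643/1175 ≈ 6.505 in (> 0, runoff occurs)
Q: (7643/1175)² ÷ (20893/1175) = 58415449/24549275 in (≈ 2.380 in)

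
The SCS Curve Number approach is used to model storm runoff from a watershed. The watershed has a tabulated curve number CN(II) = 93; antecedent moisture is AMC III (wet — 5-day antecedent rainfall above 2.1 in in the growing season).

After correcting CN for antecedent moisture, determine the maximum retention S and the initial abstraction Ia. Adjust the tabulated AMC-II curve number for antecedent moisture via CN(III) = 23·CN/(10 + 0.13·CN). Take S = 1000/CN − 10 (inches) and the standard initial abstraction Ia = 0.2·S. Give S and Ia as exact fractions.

CN(III) from CN(II)=93: (23·93)/(10 + 0.13·93) = 213900/2209 ≈ 96.831
Retention S: 1000/CN − 10 with CN=96.831 → S = 700/2139 ≈ 0.327 in
Ia = 0.2S: 0.2·0.327 = 0.065 in (exactly 140/2139)

S = 700/2139 in ≈ 0.327 in; Ia = 140/2139 in ≈ 0.065 in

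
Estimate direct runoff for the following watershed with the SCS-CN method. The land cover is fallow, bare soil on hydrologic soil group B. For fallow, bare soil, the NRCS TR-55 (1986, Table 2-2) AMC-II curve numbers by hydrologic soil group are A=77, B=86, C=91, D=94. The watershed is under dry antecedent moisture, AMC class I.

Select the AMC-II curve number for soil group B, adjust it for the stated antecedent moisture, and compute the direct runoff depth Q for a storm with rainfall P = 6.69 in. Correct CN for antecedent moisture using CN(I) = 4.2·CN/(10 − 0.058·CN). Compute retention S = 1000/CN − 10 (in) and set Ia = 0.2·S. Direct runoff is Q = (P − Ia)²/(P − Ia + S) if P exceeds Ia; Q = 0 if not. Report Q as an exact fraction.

Q = 5821842601/1629282900 in ≈ 3.573 in

NRCS table: fallow, bare soil, soil group B → CN(II) = 86
Dry (AMC I): CN(I) = 4.2·86/(10 − 0.058·86) = (1806/5)/(1253/250) = 12900/179 ≈ 72.067
Max retention: S = 1000/(12900/179) − 10 = 500/129 in (≈ 3.876 in)
Ia = 0.2S: 0.2·3.876 = 0.775 in (exactly 100/129)
Excess rainfall: 6.690 − 0.775 = 5.915 in; P > Ia so Q > 0
Q: (76301/12900)² ÷ (126301/12900) = 5821842601/1629282900 in (≈ 3.573 in)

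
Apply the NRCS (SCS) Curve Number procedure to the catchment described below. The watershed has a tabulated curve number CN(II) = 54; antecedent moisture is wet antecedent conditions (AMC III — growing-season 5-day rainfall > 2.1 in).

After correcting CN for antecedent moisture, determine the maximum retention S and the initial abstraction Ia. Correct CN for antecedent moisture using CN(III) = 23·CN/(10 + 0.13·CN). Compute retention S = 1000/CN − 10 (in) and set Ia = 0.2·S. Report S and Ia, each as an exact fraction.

CN(III) from CN(II)=54: (23·54)/(10 + 0.13·54) = 2700/37 ≈ 72.973
Max retention: S = 1000/(2700/37) − 10 = 100/27 in (≈ 3.704 in)
Ia = 0.2S: 0.2·3.704 = 0.741 in (exactly 20/27)

S = 100/27 in ≈ 3.704 in; Ia = 20/27 in ≈ 0.741 in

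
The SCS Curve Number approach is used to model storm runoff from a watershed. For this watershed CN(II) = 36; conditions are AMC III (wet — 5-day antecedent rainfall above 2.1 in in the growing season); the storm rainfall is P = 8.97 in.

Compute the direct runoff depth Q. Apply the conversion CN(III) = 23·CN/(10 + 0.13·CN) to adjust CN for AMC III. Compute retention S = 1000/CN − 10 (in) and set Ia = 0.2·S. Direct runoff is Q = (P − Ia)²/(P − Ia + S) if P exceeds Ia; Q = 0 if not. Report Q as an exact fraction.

CN(III) from CN(II)=36: (23·36)/(10 + 0.13·36) = 20700/367 ≈ 56.403
Max retention: S = 1000/(20700/367) − 10 = 1600/207 in (≈ 7.729 in)
Initial abstraction Ia = S/5 = (1600/207)/5 = 320/207 ≈ 1.546 in
Excess rainfall: 8.970 − 1.546 = 7.424 in; P > Ia so Q > 0
Q = (153679/20700)²/((153679/20700) + 1600/207) = (23617235041/428490000)/(313679/20700) = 23617235041/6493155300 in ≈ 3.637 in

Q = 23617235041/6493155300 in ≈ 3.637 in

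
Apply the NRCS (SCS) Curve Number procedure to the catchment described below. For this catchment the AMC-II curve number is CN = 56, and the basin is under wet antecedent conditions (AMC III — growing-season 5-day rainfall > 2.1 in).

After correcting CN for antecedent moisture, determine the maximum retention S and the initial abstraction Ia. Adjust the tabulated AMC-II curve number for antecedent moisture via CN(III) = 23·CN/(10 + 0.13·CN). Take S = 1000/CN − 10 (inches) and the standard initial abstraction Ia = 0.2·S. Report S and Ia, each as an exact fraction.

CN(III) from CN(II)=56: (23·56)/(10 + 0.13·56) = 4025/54 ≈ 74.537
Max retention: S = 1000/(4025/54) − 10 = 550/161 in (≈ 3.416 in)
Ia = 0.2·(550/161) = 110/161 in ≈ 0.683 in

S = 550/161 in ≈ 3.416 in; Ia = 110/161 in ≈ 0.683 in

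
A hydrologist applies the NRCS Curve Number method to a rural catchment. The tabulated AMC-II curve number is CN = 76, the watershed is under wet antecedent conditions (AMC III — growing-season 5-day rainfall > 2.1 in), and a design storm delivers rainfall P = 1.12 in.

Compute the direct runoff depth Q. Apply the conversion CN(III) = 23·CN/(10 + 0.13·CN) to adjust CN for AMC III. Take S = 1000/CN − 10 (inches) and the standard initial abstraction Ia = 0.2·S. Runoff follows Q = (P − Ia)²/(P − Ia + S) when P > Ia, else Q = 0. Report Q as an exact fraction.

Wet (AMC III): CN(III) = 23·76/(10 + 0.13·76) = 1748/(497/25) = 43700/497 ≈ 87.928
Retention S: 1000/CN − 10 with CN=87.928 → S = 600/437 ≈ 1.373 in
Ia = 0.2·(600/437) = 120/437 in ≈ 0.275 in
Since P=1.120 > Ia=0.275: effective rainfall P−Ia = 9236/10925 in
Q = (9236/10925)²/((9236/10925) + 600/437) = (85303696/119355625)/(24236/10925) = 21325924/66194575 in ≈ 0.322 in

Q = 21325924/66194575 in ≈ 0.322 in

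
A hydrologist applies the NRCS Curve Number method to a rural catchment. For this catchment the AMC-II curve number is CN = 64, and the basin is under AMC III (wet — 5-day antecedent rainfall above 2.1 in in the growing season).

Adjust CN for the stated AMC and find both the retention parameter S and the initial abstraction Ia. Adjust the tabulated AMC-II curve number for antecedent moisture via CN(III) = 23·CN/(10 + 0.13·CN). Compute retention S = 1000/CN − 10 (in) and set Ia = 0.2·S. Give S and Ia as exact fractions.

Wet (AMC III): CN(III) = 23·64/(10 + 0.13·64) = 1472/(458/25) = 18400/229 ≈ 80.349
Max retention: S = 1000/(18400/229) − 10 = 225/92 in (≈ 2.446 in)
Ia = 0.2·(225/92) = 45/92 in ≈ 0.489 in

S = 225/92 in ≈ 2.446 in; Ia = 45/92 in ≈ 0.489 in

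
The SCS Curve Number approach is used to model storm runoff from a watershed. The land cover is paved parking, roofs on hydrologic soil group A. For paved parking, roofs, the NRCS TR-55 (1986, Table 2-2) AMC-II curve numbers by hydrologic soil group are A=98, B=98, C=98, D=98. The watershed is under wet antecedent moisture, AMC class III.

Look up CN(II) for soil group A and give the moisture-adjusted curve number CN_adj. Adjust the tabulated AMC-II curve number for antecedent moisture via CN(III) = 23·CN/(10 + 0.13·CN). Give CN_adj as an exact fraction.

CN_adj = 112700/1137 ≈ 99.120

NRCS table: paved parking, roofs, soil group A → CN(II) = 98
Wet (AMC III): CN(III) = 23·98/(10 + 0.13·98) = 2254/(1137/50) = 112700/1137 ≈ 99.120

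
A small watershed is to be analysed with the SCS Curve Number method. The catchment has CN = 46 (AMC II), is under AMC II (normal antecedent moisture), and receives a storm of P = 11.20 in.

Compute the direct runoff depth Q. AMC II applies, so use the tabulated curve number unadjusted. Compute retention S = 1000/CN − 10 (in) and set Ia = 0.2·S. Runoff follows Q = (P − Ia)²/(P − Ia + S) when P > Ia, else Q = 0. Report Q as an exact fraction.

AMC II — tabulated CN = 46 applies directly.
Max retention: S = 1000/46 − 10 = 270/23 in (≈ 11.739 in)
Initial abstraction Ia = S/5 = (270/23)/5 = 54/23 ≈ 2.348 in
P − Ia = 11.200 − 2.348 = 1018/115 ≈ 8.852 in (> 0, runoff occurs)
Runoff Q = (P−Ia)²/(P−Ia+S) = (8.852)²/(8.852+11.739) = 259081/68080 ≈ 3.806 in

Q = 259081/68080 in ≈ 3.806 in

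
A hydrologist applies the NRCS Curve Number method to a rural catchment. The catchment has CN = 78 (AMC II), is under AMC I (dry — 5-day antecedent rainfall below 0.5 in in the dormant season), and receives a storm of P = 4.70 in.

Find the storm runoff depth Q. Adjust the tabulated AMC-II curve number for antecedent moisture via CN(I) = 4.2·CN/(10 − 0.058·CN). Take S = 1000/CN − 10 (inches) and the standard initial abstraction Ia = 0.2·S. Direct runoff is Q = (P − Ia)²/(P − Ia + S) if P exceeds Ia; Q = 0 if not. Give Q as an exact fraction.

Adjust CN=78 to AMC I: 4.2·78/(10 − 0.058·78) → (1638/5) ÷ (1369/250) = 81900/1369 ≈ 59.825
S = 1000/(81900/1369) − 10 = 5500/819 in ≈ 6.716 in
Initial abstraction Ia = S/5 = (5500/819)/5 = 1100/819 ≈ 1.343 in
Excess rainfall: 4.700 − 1.343 = 3.357 in; P > Ia so Q > 0
Runoff Q = (P−Ia)²/(P−Ia+S) = (3.357)²/(3.357+6.716) = 755865049/675617670 ≈ 1.119 in

Q = 755865049/675617670 in ≈ 1.119 in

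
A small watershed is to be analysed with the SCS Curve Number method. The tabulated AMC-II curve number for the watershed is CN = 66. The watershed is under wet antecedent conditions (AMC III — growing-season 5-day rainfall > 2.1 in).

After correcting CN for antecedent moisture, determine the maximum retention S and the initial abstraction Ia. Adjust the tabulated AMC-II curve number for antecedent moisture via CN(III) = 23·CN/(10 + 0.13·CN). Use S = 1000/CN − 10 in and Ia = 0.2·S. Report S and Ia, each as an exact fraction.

S = 1700/759 in ≈ 2.240 in; Ia = 340/759 in ≈ 0.448 in

Adjust CN=66 to AMC III: 23·66/(10 + 0.13·66) → 1518 ÷ (929/50) = 75900/929 ≈ 81.701
Max retention: S = 1000/(75900/929) − 10 = 1700/759 in (≈ 2.240 in)
Ia = 0.2·(1700/759) = 340/759 in ≈ 0.448 in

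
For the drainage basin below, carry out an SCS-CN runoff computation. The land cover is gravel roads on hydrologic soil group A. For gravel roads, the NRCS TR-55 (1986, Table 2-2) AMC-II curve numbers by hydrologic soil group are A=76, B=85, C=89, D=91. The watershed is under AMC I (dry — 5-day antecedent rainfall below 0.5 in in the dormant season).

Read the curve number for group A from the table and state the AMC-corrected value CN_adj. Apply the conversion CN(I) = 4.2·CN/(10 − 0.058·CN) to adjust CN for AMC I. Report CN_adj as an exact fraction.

NRCS table: gravel roads, soil group A → CN(II) = 76
Adjust CN=76 to AMC I: 4.2·76/(10 − 0.058·76) → (1596/5) ÷ (699/125) = 13300/233 ≈ 57.082

CN_adj = 13300/233 ≈ 57.082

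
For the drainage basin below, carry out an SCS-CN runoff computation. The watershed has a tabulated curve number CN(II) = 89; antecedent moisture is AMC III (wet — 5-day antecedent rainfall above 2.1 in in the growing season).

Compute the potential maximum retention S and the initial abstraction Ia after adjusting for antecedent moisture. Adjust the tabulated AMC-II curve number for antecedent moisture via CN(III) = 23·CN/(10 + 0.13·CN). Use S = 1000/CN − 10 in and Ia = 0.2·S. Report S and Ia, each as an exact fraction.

S = 1100/2047 in ≈ 0.537 in; Ia = 220/2047 in ≈ 0.107 in

Adjust CN=89 to AMC III: 23·89/(10 + 0.13·89) → 2047 ÷ (2157/100) = 204700/2157 ≈ 94.900
S = 1000/(204700/2157) − 10 = 1100/2047 in ≈ 0.537 in
Ia = 0.2·(1100/2047) = 220/2047 in ≈ 0.107 in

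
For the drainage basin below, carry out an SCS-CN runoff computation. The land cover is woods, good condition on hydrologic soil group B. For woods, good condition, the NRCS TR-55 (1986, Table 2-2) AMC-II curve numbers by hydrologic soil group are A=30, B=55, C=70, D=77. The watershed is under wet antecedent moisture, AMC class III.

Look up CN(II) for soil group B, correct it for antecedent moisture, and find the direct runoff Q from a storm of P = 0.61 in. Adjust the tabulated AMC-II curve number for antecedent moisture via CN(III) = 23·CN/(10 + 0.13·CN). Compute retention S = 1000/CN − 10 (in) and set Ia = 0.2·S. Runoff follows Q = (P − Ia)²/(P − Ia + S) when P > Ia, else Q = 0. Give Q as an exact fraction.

Q = 0 in ≈ 0.000 in

NRCS table: woods, good condition, soil group B → CN(II) = 55
Adjust CN=55 to AMC III: 23·55/(10 + 0.13·55) → 1265 ÷ (343/20) = 25300/343 ≈ 73.761
Max retention: S = 1000/(25300/343) − 10 = 900/253 in (≈ 3.557 in)
Ia = 0.2S: 0.2·3.557 = 0.711 in (exactly 180/253)
P = 0.610 ≤ Ia = 0.711 in: entire storm abstracted, Q = 0.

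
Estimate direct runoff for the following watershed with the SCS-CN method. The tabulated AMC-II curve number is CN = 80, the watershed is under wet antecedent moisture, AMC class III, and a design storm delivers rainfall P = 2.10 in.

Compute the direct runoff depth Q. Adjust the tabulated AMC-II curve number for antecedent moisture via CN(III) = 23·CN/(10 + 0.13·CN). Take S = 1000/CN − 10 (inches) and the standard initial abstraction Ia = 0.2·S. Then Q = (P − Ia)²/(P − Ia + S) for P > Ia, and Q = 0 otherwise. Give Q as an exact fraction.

Adjust CN=80 to AMC III: 23·80/(10 + 0.13·80) → 1840 ÷ (102/5) = 4600/51 ≈ 90.196
Max retention: S = 1000/(4600/51) − 10 = 25/23 in (≈ 1.087 in)
Initial abstraction Ia = S/5 = (25/23)/5 = 5/23 ≈ 0.217 in
P − Ia = 2.100 − 0.217 = 433/230 ≈ 1.883 in (> 0, runoff occurs)
Q: (433/230)² ÷ (683/230) = 187489/157090 in (≈ 1.194 in)

Q = 187489/157090 in ≈ 1.194 in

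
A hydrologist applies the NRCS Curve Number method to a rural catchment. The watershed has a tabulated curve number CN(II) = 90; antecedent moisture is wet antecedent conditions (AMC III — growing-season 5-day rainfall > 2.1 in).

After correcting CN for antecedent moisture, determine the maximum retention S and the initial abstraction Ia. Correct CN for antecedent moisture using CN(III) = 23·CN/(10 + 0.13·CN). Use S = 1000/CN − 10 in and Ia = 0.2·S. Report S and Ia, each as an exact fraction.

CN(III) from CN(II)=90: (23·90)/(10 + 0.13·90) = 20700/217 ≈ 95.392
S = 1000/(20700/217) − 10 = 100/207 in ≈ 0.483 in
Ia = 0.2·(100/207) = 20/207 in ≈ 0.097 in

S = 100/207 in ≈ 0.483 in; Ia = 20/207 in ≈ 0.097 in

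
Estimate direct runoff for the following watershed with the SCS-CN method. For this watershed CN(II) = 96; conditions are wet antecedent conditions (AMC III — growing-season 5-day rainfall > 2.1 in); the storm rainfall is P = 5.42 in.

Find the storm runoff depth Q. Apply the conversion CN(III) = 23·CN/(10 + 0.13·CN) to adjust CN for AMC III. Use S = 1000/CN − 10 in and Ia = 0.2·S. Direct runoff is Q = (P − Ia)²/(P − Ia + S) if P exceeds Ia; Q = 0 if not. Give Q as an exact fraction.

Q = 172496738/33118275 in ≈ 5.209 in

Wet (AMC III): CN(III) = 23·96/(10 + 0.13·96) = 2208/(562/25) = 27600/281 ≈ 98.221
S = 1000/(27600/281) − 10 = 25/138 in ≈ 0.181 in
Ia = 0.2S: 0.2·0.181 = 0.036 in (exactly 5/138)
Excess rainfall: 5.420 − 0.036 = 5.384 in; P > Ia so Q > 0
Runoff Q = (P−Ia)²/(P−Ia+S) = (5.384)²/(5.384+0.181) = 172496738/33118275 ≈ 5.209 in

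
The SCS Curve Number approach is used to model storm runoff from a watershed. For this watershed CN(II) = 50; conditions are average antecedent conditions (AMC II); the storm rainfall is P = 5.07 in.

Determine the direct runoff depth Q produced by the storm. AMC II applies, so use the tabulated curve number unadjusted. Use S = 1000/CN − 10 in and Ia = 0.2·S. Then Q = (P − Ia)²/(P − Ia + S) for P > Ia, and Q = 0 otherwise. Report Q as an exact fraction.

Q = 94249/130700 in ≈ 0.721 in

CN(II) = 50; AMC II needs no correction.
S = 1000/50 − 10 = 10 in ≈ 10.000 in
Initial abstraction Ia = S/5 = 10/5 = 2 ≈ 2.000 in
Since P=5.070 > Ia=2.000: effective rainfall P−Ia = 307/100 in
Q = (307/100)²/((307/100) + 10) = (94249/10000)/(1307/100) = 94249/130700 in ≈ 0.721 in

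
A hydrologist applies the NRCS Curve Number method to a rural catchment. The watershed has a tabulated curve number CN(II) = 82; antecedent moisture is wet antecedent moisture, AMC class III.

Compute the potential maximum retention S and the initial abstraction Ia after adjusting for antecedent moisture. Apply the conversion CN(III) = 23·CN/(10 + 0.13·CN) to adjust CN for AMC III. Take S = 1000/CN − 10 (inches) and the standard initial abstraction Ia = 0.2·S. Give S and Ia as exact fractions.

S = 900/943 in ≈ 0.954 in; Ia = 180/943 in ≈ 0.191 in

Wet (AMC III): CN(III) = 23·82/(10 + 0.13·82) = 1886/(1033/50) = 94300/1033 ≈ 91.288
Retention S: 1000/CN − 10 with CN=91.288 → S = 900/943 ≈ 0.954 in
Initial abstraction Ia = S/5 = (900/943)/5 = 180/943 ≈ 0.191 in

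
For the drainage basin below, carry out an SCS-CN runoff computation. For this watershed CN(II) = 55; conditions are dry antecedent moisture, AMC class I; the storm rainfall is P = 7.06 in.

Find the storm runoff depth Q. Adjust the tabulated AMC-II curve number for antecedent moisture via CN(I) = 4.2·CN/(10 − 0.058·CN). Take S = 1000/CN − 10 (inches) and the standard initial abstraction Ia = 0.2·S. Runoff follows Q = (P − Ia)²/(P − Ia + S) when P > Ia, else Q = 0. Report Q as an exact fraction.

Q = 148376761/335646850 in ≈ 0.442 in

Dry (AMC I): CN(I) = 4.2·55/(10 − 0.058·55) = 231/(681/100) = 7700/227 ≈ 33.921
Max retention: S = 1000/(7700/227) − 10 = 1500/77 in (≈ 19.481 in)
Initial abstraction Ia = S/5 = (1500/77)/5 = 300/77 ≈ 3.896 in
Excess rainfall: 7.060 − 3.896 = 3.164 in; P > Ia so Q > 0
Q: (12181/3850)² ÷ (87181/3850) = 148376761/335646850 in (≈ 0.442 in)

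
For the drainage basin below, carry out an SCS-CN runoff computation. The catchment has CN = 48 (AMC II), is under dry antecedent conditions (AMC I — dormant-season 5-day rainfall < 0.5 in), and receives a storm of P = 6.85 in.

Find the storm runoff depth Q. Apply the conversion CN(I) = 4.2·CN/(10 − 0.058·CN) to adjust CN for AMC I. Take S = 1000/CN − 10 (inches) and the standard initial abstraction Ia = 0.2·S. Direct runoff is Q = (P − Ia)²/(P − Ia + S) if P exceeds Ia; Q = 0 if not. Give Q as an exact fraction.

Dry (AMC I): CN(I) = 4.2·48/(10 − 0.058·48) = (1008/5)/(902/125) = 12600/451 ≈ 27.938
S = 1000/(12600/451) − 10 = 1625/63 in ≈ 25.794 in
Ia = 0.2·(1625/63) = 325/63 in ≈ 5.159 in
Excess rainfall: 6.850 − 5.159 = 1.691 in; P > Ia so Q > 0
Q: (2131/1260)² ÷ (34631/1260) = 4541161/43635060 in (≈ 0.104 in)

Q = 4541161/43635060 in ≈ 0.104 in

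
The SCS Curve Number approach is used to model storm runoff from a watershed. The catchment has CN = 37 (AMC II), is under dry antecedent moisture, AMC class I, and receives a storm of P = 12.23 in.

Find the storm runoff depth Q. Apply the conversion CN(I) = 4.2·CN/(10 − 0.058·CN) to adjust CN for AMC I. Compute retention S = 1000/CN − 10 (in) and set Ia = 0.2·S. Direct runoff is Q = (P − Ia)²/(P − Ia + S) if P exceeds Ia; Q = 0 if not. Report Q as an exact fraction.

Q = 232593001/611428700 in ≈ 0.380 in

Adjust CN=37 to AMC I: 4.2·37/(10 − 0.058·37) → (777/5) ÷ (3927/500) = 3700/187 ≈ 19.786
Max retention: S = 1000/(3700/187) − 10 = 1500/37 in (≈ 40.541 in)
Initial abstraction Ia = S/5 = (1500/37)/5 = 300/37 ≈ 8.108 in
Since P=12.230 > Ia=8.108: effective rainfall P−Ia = 15251/3700 in
Runoff Q = (P−Ia)²/(P−Ia+S) = (4.122)²/(4.122+40.541) = 232593001/611428700 ≈ 0.380 in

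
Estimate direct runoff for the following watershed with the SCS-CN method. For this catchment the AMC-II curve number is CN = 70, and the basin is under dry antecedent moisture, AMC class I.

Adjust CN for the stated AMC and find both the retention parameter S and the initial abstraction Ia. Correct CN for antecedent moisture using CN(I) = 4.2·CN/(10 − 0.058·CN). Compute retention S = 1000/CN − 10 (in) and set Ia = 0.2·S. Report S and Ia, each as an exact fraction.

Dry (AMC I): CN(I) = 4.2·70/(10 − 0.058·70) = 294/(297/50) = 4900/99 ≈ 49.495
Max retention: S = 1000/(4900/99) − 10 = 500/49 in (≈ 10.204 in)
Ia = 0.2·(500/49) = 100/49 in ≈ 2.041 in

S = 500/49 in ≈ 10.204 in; Ia = 100/49 in ≈ 2.041 in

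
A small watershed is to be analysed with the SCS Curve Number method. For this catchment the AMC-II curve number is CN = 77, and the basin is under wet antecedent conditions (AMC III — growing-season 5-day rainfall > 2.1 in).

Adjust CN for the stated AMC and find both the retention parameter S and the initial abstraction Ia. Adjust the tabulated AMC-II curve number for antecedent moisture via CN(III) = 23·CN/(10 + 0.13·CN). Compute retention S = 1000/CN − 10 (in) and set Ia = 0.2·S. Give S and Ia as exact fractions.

S = 100/77 in ≈ 1.299 in; Ia = 20/77 in ≈ 0.260 in

CN(III) from CN(II)=77: (23·77)/(10 + 0.13·77) = 7700/87 ≈ 88.506
Max retention: S = 1000/(7700/87) − 10 = 100/77 in (≈ 1.299 in)
Ia = 0.2·(100/77) = 20/77 in ≈ 0.260 in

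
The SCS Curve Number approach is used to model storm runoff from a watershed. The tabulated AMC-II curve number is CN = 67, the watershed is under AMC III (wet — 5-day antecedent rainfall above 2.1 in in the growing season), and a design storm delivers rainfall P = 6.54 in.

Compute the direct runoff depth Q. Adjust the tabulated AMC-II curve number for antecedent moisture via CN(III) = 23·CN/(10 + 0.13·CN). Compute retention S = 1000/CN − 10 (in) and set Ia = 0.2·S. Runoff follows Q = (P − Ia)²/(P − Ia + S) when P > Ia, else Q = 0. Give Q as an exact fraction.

Q = 73917800883/16332211450 in ≈ 4.526 in

CN(III) from CN(II)=67: (23·67)/(10 + 0.13·67) = 154100/1871 ≈ 82.362
S = 1000/(154100/1871) − 10 = 3300/1541 in ≈ 2.141 in
Ia = 0.2S: 0.2·2.141 = 0.428 in (exactly 660/1541)
Excess rainfall: 6.540 − 0.428 = 6.112 in; P > Ia so Q > 0
Q: (470907/77050)² ÷ (635907/77050) = 73917800883/16332211450 in (≈ 4.526 in)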